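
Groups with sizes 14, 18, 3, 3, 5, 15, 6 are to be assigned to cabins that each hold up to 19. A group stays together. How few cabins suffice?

Total = 18 + 15 + 14 + 6 + 5 + 3 + 3 = 64.
Lower bound: ⌈64/19⌉ = 4 cabins.
A packing using 4 cabins:
  cabin 1: 18 = 18
  cabin 2: 15 + 3 = 18
  cabin 3: 14 + 5 = 19
  cabin 4: 6 + 3 = 9
This matches the lower bound, so 4 is optimal.

4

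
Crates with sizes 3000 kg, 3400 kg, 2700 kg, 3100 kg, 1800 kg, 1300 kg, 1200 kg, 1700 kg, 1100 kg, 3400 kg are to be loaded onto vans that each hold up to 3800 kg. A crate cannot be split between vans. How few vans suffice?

Total = 3400 + 3400 + 3100 + 3000 + 2700 + 1800 + 1700 + 1300 + 1200 + 1100 = 22700 kg.
Lower bound: ⌈22700/3800⌉ = 6 vans.
A packing using 7 vans:
  van 1: 3400 = 3400
  van 2: 3400 = 3400
  van 3: 3100 = 3100
  van 4: 3000 = 3000
  van 5: 2700 + 1100 = 3800
  van 6: 1800 + 1700 = 3500
  van 7: 1300 + 1200 = 2500
No arrangement into 6 vans stays within capacity, so 7 is optimal.

7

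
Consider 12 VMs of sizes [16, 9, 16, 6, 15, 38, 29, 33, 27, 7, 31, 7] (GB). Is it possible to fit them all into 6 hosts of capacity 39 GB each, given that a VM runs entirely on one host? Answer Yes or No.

No

Total = 234 GB; ⌈234/39⌉ = 6.
The bound of 6 does not rule out 6, but exhaustive search shows no assignment into 6 hosts of capacity 39 GB exists — the minimum is 7.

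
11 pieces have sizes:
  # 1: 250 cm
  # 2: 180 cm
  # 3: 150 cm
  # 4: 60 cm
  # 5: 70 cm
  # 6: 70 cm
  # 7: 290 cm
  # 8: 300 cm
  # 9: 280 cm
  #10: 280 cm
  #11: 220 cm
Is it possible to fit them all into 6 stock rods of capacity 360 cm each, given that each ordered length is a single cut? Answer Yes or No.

Total = 2150 cm; ⌈2150/360⌉ = 6.
The bound of 6 does not rule out 6, but exhaustive search shows no assignment into 6 stock rods of capacity 360 cm exists — the minimum is 7.

No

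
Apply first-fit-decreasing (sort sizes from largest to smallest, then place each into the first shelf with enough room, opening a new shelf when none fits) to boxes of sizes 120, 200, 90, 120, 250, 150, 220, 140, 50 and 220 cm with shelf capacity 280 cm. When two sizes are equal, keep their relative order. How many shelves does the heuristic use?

7

Sorted descending: 250, 220, 220, 200, 150, 140, 120, 120, 90, 50.
  250 → shelf 1 (new)  [load 250/280]
  220 → shelf 2 (new)  [load 220/280]
  220 → shelf 3 (new)  [load 220/280]
  200 → shelf 4 (new)  [load 200/280]
  150 → shelf 5 (new)  [load 150/280]
  140 → shelf 6 (new)  [load 140/280]
  120 → shelf 5  [load 270/280]
  120 → shelf 6  [load 260/280]
  90 → shelf 7 (new)  [load 90/280]
  50 → shelf 2  [load 270/280]
7 shelves opened.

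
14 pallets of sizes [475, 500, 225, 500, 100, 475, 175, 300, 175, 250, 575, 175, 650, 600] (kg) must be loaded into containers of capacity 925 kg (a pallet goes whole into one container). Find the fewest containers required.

7

Total = 650 + 600 + 575 + 500 + 500 + 475 + 475 + 300 + 250 + 225 + 175 + 175 + 175 + 100 = 5175 kg.
Lower bound: ⌈5175/925⌉ = 6 containers.
Also, 7 pallets each exceed 925/2 kg, and no two of those can share a container, so at least 7 containers are needed.
A packing using 7 containers:
  container 1: 650 + 250 = 900
  container 2: 600 + 300 = 900
  container 3: 575 + 225 + 100 = 900
  container 4: 500 + 175 + 175 = 850
  container 5: 500 + 175 = 675
  container 6: 475 = 475
  container 7: 475 = 475
This matches the lower bound, so 7 is optimal.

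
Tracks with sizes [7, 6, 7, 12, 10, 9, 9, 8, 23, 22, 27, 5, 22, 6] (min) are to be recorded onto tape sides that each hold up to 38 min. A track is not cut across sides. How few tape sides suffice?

5

Total = 27 + 23 + 22 + 22 + 12 + 10 + 9 + 9 + 8 + 7 + 7 + 6 + 6 + 5 = 173 min.
Lower bound: ⌈173/38⌉ = 5 tape sides.
A packing using 5 tape sides:
  side 1: 27 + 10 = 37
  side 2: 23 + 12 = 35
  side 3: 22 + 9 + 7 = 38
  side 4: 22 + 9 + 7 = 38
  side 5: 8 + 6 + 6 + 5 = 25
This matches the lower bound, so 5 is optimal.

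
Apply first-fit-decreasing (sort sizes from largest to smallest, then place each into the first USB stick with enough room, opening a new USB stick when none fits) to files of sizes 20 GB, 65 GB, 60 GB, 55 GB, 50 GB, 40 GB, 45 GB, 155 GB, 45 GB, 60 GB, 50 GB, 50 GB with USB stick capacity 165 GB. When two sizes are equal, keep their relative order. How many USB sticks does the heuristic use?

Sorted descending: 155, 65, 60, 60, 55, 50, 50, 50, 45, 45, 40, 20.
  155 → USB stick 1 (new)  [load 155/165]
  65 → USB stick 2 (new)  [load 65/165]
  60 → USB stick 2  [load 125/165]
  60 → USB stick 3 (new)  [load 60/165]
  55 → USB stick 3  [load 115/165]
  50 → USB stick 3  [load 165/165]
  50 → USB stick 4 (new)  [load 50/165]
  50 → USB stick 4  [load 100/165]
  45 → USB stick 4  [load 145/165]
  45 → USB stick 5 (new)  [load 45/165]
  40 → USB stick 2  [load 165/165]
  20 → USB stick 4  [load 165/165]
5 USB sticks opened.

5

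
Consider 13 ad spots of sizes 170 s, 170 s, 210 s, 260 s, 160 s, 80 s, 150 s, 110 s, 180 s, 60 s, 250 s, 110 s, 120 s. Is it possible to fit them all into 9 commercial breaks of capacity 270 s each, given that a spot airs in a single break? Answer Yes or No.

Yes

A valid assignment using 9 commercial breaks:
  break 1: 260 = 260
  break 2: 250 = 250
  break 3: 210 + 60 = 270
  break 4: 180 + 80 = 260
  break 5: 170 = 170
  break 6: 170 = 170
  break 7: 160 + 110 = 270
  break 8: 150 + 120 = 270
  break 9: 110 = 110
Every load is within 270 s, so 9 commercial breaks suffice.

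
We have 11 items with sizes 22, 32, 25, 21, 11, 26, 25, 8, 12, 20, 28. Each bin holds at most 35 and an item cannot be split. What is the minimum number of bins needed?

8

Total = 32 + 28 + 26 + 25 + 25 + 22 + 21 + 20 + 12 + 11 + 8 = 230.
Lower bound: ⌈230/35⌉ = 7 bins.
Also, 8 items each exceed 35/2, and no two of those can share a bin, so at least 8 bins are needed.
A packing using 8 bins:
  bin 1: 32 = 32
  bin 2: 28 = 28
  bin 3: 26 + 8 = 34
  bin 4: 25 = 25
  bin 5: 25 = 25
  bin 6: 22 + 12 = 34
  bin 7: 21 + 11 = 32
  bin 8: 20 = 20
This matches the lower bound, so 8 is optimal.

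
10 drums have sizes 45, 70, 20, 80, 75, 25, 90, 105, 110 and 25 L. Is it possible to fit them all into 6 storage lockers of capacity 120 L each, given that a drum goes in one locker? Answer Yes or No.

Yes

A valid assignment using 6 storage lockers:
  locker 1: 110 = 110
  locker 2: 105 = 105
  locker 3: 90 + 25 = 115
  locker 4: 80 + 25 = 105
  locker 5: 75 + 45 = 120
  locker 6: 70 + 20 = 90
Every load is within 120 L, so 6 storage lockers suffice.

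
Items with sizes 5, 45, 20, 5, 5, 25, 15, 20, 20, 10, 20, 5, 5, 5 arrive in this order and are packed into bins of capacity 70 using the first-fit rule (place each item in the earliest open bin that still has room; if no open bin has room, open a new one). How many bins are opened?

  5 → bin 1 (new)  [load 5/70]
  45 → bin 1  [load 50/70]
  20 → bin 1  [load 70/70]
  5 → bin 2 (new)  [load 5/70]
  5 → bin 2  [load 10/70]
  25 → bin 2  [load 35/70]
  15 → bin 2  [load 50/70]
  20 → bin 2  [load 70/70]
  20 → bin 3 (new)  [load 20/70]
  10 → bin 3  [load 30/70]
  20 → bin 3  [load 50/70]
  5 → bin 3  [load 55/70]
  5 → bin 3  [load 60/70]
  5 → bin 3  [load 65/70]
3 bins opened.

3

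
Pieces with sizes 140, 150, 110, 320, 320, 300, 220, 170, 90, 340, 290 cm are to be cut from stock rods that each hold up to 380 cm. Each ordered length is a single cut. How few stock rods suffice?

8

Total = 340 + 320 + 320 + 300 + 290 + 220 + 170 + 150 + 140 + 110 + 90 = 2450 cm.
Lower bound: ⌈2450/380⌉ = 7 stock rods.
A packing using 8 stock rods:
  stock rod 1: 340 = 340
  stock rod 2: 320 = 320
  stock rod 3: 320 = 320
  stock rod 4: 300 = 300
  stock rod 5: 290 + 90 = 380
  stock rod 6: 220 + 150 = 370
  stock rod 7: 170 + 140 = 310
  stock rod 8: 110 = 110
No arrangement into 7 stock rods stays within capacity, so 8 is optimal.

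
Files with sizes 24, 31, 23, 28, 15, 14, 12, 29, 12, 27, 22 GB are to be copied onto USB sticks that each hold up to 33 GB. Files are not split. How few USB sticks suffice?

Total = 31 + 29 + 28 + 27 + 24 + 23 + 22 + 15 + 14 + 12 + 12 = 237 GB.
Lower bound: ⌈237/33⌉ = 8 USB sticks.
A packing using 9 USB sticks:
  USB stick 1: 31 = 31
  USB stick 2: 29 = 29
  USB stick 3: 28 = 28
  USB stick 4: 27 = 27
  USB stick 5: 24 = 24
  USB stick 6: 23 = 23
  USB stick 7: 22 = 22
  USB stick 8: 15 + 14 = 29
  USB stick 9: 12 + 12 = 24
No arrangement into 8 USB sticks stays within capacity, so 9 is optimal.

9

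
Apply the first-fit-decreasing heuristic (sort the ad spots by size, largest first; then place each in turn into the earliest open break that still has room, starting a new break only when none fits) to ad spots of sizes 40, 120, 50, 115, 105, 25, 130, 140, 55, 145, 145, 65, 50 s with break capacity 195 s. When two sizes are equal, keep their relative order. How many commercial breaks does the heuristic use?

Sorted descending: 145, 145, 140, 130, 120, 115, 105, 65, 55, 50, 50, 40, 25.
  145 → break 1 (new)  [load 145/195]
  145 → break 2 (new)  [load 145/195]
  140 → break 3 (new)  [load 140/195]
  130 → break 4 (new)  [load 130/195]
  120 → break 5 (new)  [load 120/195]
  115 → break 6 (new)  [load 115/195]
  105 → break 7 (new)  [load 105/195]
  65 → break 4  [load 195/195]
  55 → break 3  [load 195/195]
  50 → break 1  [load 195/195]
  50 → break 2  [load 195/195]
  40 → break 5  [load 160/195]
  25 → break 5  [load 185/195]
7 commercial breaks opened.

7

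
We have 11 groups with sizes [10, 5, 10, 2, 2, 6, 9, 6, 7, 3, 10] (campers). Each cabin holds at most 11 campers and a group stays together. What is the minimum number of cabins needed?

Total = 10 + 10 + 10 + 9 + 7 + 6 + 6 + 5 + 3 + 2 + 2 = 70 campers.
Lower bound: ⌈70/11⌉ = 7 cabins.
A packing using 7 cabins:
  cabin 1: 10 = 10
  cabin 2: 10 = 10
  cabin 3: 10 = 10
  cabin 4: 9 + 2 = 11
  cabin 5: 7 + 3 = 10
  cabin 6: 6 + 5 = 11
  cabin 7: 6 + 2 = 8
This matches the lower bound, so 7 is optimal.

7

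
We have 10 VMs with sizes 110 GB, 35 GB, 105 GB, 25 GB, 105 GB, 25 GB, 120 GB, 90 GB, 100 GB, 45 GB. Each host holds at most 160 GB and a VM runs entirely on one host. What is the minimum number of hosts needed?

Total = 120 + 110 + 105 + 105 + 100 + 90 + 45 + 35 + 25 + 25 = 760 GB.
Lower bound: ⌈760/160⌉ = 5 hosts.
Also, 6 VMs each exceed 80 GB, and no two of those can share a host, so at least 6 hosts are needed.
A packing using 6 hosts:
  host 1: 120 + 35 = 155
  host 2: 110 + 45 = 155
  host 3: 105 + 25 + 25 = 155
  host 4: 105 = 105
  host 5: 100 = 100
  host 6: 90 = 90
This matches the lower bound, so 6 is optimal.

6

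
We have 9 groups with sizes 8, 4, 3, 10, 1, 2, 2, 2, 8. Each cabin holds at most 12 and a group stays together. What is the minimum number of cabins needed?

4

Total = 10 + 8 + 8 + 4 + 3 + 2 + 2 + 2 + 1 = 40.
Lower bound: ⌈40/12⌉ = 4 cabins.
A packing using 4 cabins:
  cabin 1: 10 + 2 = 12
  cabin 2: 8 + 4 = 12
  cabin 3: 8 + 3 + 1 = 12
  cabin 4: 2 + 2 = 4
This matches the lower bound, so 4 is optimal.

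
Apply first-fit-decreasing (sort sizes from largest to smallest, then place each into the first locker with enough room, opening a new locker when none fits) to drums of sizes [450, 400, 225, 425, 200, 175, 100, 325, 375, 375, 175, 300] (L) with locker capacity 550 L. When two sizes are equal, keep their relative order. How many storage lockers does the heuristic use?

Sorted descending: 450, 425, 400, 375, 375, 325, 300, 225, 200, 175, 175, 100.
  450 → locker 1 (new)  [load 450/550]
  425 → locker 2 (new)  [load 425/550]
  400 → locker 3 (new)  [load 400/550]
  375 → locker 4 (new)  [load 375/550]
  375 → locker 5 (new)  [load 375/550]
  325 → locker 6 (new)  [load 325/550]
  300 → locker 7 (new)  [load 300/550]
  225 → locker 6  [load 550/550]
  200 → locker 7  [load 500/550]
  175 → locker 4  [load 550/550]
  175 → locker 5  [load 550/550]
  100 → locker 1  [load 550/550]
7 storage lockers opened.

7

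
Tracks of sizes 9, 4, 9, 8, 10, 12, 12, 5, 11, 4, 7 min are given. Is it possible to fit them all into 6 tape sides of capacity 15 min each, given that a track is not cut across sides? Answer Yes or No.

Total = 91 min; ⌈91/15⌉ = 7.
At least 7 tape sides are required, but only 6 are allowed.

No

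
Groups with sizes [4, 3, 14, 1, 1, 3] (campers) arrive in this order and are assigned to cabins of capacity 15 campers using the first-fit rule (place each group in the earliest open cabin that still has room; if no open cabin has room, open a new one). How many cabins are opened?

2

  4 → cabin 1 (new)  [load 4/15]
  3 → cabin 1  [load 7/15]
  14 → cabin 2 (new)  [load 14/15]
  1 → cabin 1  [load 8/15]
  1 → cabin 1  [load 9/15]
  3 → cabin 1  [load 12/15]
2 cabins opened.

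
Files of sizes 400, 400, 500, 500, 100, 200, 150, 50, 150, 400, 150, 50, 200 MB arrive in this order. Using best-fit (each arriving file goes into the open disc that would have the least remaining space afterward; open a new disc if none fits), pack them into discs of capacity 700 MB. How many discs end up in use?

5

  400 → disc 1 (new)  [load 400/700]
  400 → disc 2 (new)  [load 400/700]
  500 → disc 3 (new)  [load 500/700]
  500 → disc 4 (new)  [load 500/700]
  100 → disc 3  [load 600/700]
  200 → disc 4  [load 700/700]
  150 → disc 1  [load 550/700]
  50 → disc 3  [load 650/700]
  150 → disc 1  [load 700/700]
  400 → disc 5 (new)  [load 400/700]
  150 → disc 2  [load 550/700]
  50 → disc 3  [load 700/700]
  200 → disc 5  [load 600/700]
5 discs opened.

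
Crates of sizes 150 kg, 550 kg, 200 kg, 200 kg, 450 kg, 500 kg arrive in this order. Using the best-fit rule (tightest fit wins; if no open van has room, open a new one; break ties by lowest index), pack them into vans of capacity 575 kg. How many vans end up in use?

  150 → van 1 (new)  [load 150/575]
  550 → van 2 (new)  [load 550/575]
  200 → van 1  [load 350/575]
  200 → van 1  [load 550/575]
  450 → van 3 (new)  [load 450/575]
  500 → van 4 (new)  [load 500/575]
4 vans opened.

4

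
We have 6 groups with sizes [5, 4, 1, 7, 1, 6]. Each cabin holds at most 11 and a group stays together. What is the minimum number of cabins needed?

3

Total = 7 + 6 + 5 + 4 + 1 + 1 = 24.
Lower bound: ⌈24/11⌉ = 3 cabins.
A packing using 3 cabins:
  cabin 1: 7 + 4 = 11
  cabin 2: 6 + 5 = 11
  cabin 3: 1 + 1 = 2
This matches the lower bound, so 3 is optimal.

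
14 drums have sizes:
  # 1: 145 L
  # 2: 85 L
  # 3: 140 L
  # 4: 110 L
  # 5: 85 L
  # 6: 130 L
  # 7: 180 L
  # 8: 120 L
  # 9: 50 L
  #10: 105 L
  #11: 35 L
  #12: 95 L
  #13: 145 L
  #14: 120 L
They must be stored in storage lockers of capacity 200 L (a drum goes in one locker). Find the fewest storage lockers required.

10

Total = 180 + 145 + 145 + 140 + 130 + 120 + 120 + 110 + 105 + 95 + 85 + 85 + 50 + 35 = 1545 L.
Lower bound: ⌈1545/200⌉ = 8 storage lockers.
Also, 9 drums each exceed 100 L, and no two of those can share a locker, so at least 9 storage lockers are needed.
A packing using 10 storage lockers:
  locker 1: 180 = 180
  locker 2: 145 + 50 = 195
  locker 3: 145 + 35 = 180
  locker 4: 140 = 140
  locker 5: 130 = 130
  locker 6: 120 = 120
  locker 7: 120 = 120
  locker 8: 110 + 85 = 195
  locker 9: 105 + 95 = 200
  locker 10: 85 = 85
No arrangement into 9 storage lockers stays within capacity, so 10 is optimal.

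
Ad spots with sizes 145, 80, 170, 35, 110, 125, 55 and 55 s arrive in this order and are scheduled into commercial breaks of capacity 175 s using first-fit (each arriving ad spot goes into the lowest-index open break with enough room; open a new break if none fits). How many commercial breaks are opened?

5

  145 → break 1 (new)  [load 145/175]
  80 → break 2 (new)  [load 80/175]
  170 → break 3 (new)  [load 170/175]
  35 → break 2  [load 115/175]
  110 → break 4 (new)  [load 110/175]
  125 → break 5 (new)  [load 125/175]
  55 → break 2  [load 170/175]
  55 → break 4  [load 165/175]
5 commercial breaks opened.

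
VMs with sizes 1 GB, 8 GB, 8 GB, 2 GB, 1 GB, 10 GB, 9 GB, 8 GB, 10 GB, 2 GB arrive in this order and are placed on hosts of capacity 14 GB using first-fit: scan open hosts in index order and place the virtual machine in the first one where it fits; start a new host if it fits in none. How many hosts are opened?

6

  1 → host 1 (new)  [load 1/14]
  8 → host 1  [load 9/14]
  8 → host 2 (new)  [load 8/14]
  2 → host 1  [load 11/14]
  1 → host 1  [load 12/14]
  10 → host 3 (new)  [load 10/14]
  9 → host 4 (new)  [load 9/14]
  8 → host 5 (new)  [load 8/14]
  10 → host 6 (new)  [load 10/14]
  2 → host 1  [load 14/14]
6 hosts opened.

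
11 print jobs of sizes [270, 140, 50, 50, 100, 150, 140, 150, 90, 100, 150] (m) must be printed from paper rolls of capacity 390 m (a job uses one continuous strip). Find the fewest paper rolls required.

Total = 270 + 150 + 150 + 150 + 140 + 140 + 100 + 100 + 90 + 50 + 50 = 1390 m.
Lower bound: ⌈1390/390⌉ = 4 paper rolls.
A packing using 4 paper rolls:
  roll 1: 270 + 100 = 370
  roll 2: 150 + 150 + 90 = 390
  roll 3: 150 + 140 + 100 = 390
  roll 4: 140 + 50 + 50 = 240
This matches the lower bound, so 4 is optimal.

4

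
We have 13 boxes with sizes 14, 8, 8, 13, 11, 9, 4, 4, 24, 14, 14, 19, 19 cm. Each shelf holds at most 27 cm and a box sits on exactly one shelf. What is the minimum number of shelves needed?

Total = 24 + 19 + 19 + 14 + 14 + 14 + 13 + 11 + 9 + 8 + 8 + 4 + 4 = 161 cm.
Lower bound: ⌈161/27⌉ = 6 shelves.
A packing using 7 shelves:
  shelf 1: 24 = 24
  shelf 2: 19 + 8 = 27
  shelf 3: 19 + 8 = 27
  shelf 4: 14 + 13 = 27
  shelf 5: 14 + 11 = 25
  shelf 6: 14 + 9 + 4 = 27
  shelf 7: 4 = 4
No arrangement into 6 shelves stays within capacity, so 7 is optimal.

7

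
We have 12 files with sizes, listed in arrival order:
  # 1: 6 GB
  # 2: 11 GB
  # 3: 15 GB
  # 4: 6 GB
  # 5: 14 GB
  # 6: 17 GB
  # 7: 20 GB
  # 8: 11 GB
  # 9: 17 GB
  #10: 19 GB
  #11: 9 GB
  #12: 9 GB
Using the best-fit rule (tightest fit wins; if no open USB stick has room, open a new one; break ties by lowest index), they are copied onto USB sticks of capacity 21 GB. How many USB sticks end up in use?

9

  6 → USB stick 1 (new)  [load 6/21]
  11 → USB stick 1  [load 17/21]
  15 → USB stick 2 (new)  [load 15/21]
  6 → USB stick 2  [load 21/21]
  14 → USB stick 3 (new)  [load 14/21]
  17 → USB stick 4 (new)  [load 17/21]
  20 → USB stick 5 (new)  [load 20/21]
  11 → USB stick 6 (new)  [load 11/21]
  17 → USB stick 7 (new)  [load 17/21]
  19 → USB stick 8 (new)  [load 19/21]
  9 → USB stick 6  [load 20/21]
  9 → USB stick 9 (new)  [load 9/21]
9 USB sticks opened.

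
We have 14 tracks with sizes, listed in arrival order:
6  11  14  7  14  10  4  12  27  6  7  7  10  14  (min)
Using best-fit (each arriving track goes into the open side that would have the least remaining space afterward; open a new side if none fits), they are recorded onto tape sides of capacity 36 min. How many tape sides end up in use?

  6 → side 1 (new)  [load 6/36]
  11 → side 1  [load 17/36]
  14 → side 1  [load 31/36]
  7 → side 2 (new)  [load 7/36]
  14 → side 2  [load 21/36]
  10 → side 2  [load 31/36]
  4 → side 1  [load 35/36]
  12 → side 3 (new)  [load 12/36]
  27 → side 4 (new)  [load 27/36]
  6 → side 4  [load 33/36]
  7 → side 3  [load 19/36]
  7 → side 3  [load 26/36]
  10 → side 3  [load 36/36]
  14 → side 5 (new)  [load 14/36]
5 tape sides opened.

5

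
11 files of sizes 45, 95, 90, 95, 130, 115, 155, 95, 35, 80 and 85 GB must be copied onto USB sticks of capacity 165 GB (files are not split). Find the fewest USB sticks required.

8

Total = 155 + 130 + 115 + 95 + 95 + 95 + 90 + 85 + 80 + 45 + 35 = 1020 GB.
Lower bound: ⌈1020/165⌉ = 7 USB sticks.
Also, 8 files each exceed 165/2 GB, and no two of those can share a USB stick, so at least 8 USB sticks are needed.
A packing using 8 USB sticks:
  USB stick 1: 155 = 155
  USB stick 2: 130 + 35 = 165
  USB stick 3: 115 + 45 = 160
  USB stick 4: 95 = 95
  USB stick 5: 95 = 95
  USB stick 6: 95 = 95
  USB stick 7: 90 = 90
  USB stick 8: 85 + 80 = 165
This matches the lower bound, so 8 is optimal.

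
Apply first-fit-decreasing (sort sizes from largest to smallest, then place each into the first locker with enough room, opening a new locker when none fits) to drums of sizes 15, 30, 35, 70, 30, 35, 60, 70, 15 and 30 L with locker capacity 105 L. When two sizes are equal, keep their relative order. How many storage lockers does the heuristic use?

4

Sorted descending: 70, 70, 60, 35, 35, 30, 30, 30, 15, 15.
  70 → locker 1 (new)  [load 70/105]
  70 → locker 2 (new)  [load 70/105]
  60 → locker 3 (new)  [load 60/105]
  35 → locker 1  [load 105/105]
  35 → locker 2  [load 105/105]
  30 → locker 3  [load 90/105]
  30 → locker 4 (new)  [load 30/105]
  30 → locker 4  [load 60/105]
  15 → locker 3  [load 105/105]
  15 → locker 4  [load 75/105]
4 storage lockers opened.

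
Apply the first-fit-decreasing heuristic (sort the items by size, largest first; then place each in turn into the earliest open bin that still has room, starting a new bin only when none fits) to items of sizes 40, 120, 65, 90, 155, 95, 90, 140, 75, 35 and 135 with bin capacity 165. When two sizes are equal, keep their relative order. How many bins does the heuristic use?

Sorted descending: 155, 140, 135, 120, 95, 90, 90, 75, 65, 40, 35.
  155 → bin 1 (new)  [load 155/165]
  140 → bin 2 (new)  [load 140/165]
  135 → bin 3 (new)  [load 135/165]
  120 → bin 4 (new)  [load 120/165]
  95 → bin 5 (new)  [load 95/165]
  90 → bin 6 (new)  [load 90/165]
  90 → bin 7 (new)  [load 90/165]
  75 → bin 6  [load 165/165]
  65 → bin 5  [load 160/165]
  40 → bin 4  [load 160/165]
  35 → bin 7  [load 125/165]
7 bins opened.

7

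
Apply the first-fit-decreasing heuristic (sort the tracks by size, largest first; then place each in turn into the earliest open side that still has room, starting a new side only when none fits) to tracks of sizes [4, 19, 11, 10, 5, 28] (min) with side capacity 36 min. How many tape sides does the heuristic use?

Sorted descending: 28, 19, 11, 10, 5, 4.
  28 → side 1 (new)  [load 28/36]
  19 → side 2 (new)  [load 19/36]
  11 → side 2  [load 30/36]
  10 → side 3 (new)  [load 10/36]
  5 → side 1  [load 33/36]
  4 → side 2  [load 34/36]
3 tape sides opened.

3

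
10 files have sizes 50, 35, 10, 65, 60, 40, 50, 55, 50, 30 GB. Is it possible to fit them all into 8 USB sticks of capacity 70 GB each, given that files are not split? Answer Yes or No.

Yes

A valid assignment using 8 USB sticks:
  USB stick 1: 65 = 65
  USB stick 2: 60 + 10 = 70
  USB stick 3: 55 = 55
  USB stick 4: 50 = 50
  USB stick 5: 50 = 50
  USB stick 6: 50 = 50
  USB stick 7: 40 + 30 = 70
  USB stick 8: 35 = 35
Every load is within 70 GB, so 8 USB sticks suffice.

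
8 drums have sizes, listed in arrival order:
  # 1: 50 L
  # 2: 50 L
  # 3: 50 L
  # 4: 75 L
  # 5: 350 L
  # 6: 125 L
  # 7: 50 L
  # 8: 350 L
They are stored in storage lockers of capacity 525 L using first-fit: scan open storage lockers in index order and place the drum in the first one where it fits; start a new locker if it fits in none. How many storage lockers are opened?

3

  50 → locker 1 (new)  [load 50/525]
  50 → locker 1  [load 100/525]
  50 → locker 1  [load 150/525]
  75 → locker 1  [load 225/525]
  350 → locker 2 (new)  [load 350/525]
  125 → locker 1  [load 350/525]
  50 → locker 1  [load 400/525]
  350 → locker 3 (new)  [load 350/525]
3 storage lockers opened.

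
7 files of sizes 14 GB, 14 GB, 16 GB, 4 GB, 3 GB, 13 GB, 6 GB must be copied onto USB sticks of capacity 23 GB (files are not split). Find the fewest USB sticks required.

Total = 16 + 14 + 14 + 13 + 6 + 4 + 3 = 70 GB.
Lower bound: ⌈70/23⌉ = 4 USB sticks.
A packing using 4 USB sticks:
  USB stick 1: 16 + 6 = 22
  USB stick 2: 14 + 4 + 3 = 21
  USB stick 3: 14 = 14
  USB stick 4: 13 = 13
This matches the lower bound, so 4 is optimal.

4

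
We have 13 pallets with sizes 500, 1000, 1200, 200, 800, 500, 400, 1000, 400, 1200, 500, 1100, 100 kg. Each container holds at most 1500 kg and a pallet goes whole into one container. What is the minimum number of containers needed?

Total = 1200 + 1200 + 1100 + 1000 + 1000 + 800 + 500 + 500 + 500 + 400 + 400 + 200 + 100 = 8900 kg.
Lower bound: ⌈8900/1500⌉ = 6 containers.
A packing using 7 containers:
  container 1: 1200 + 200 + 100 = 1500
  container 2: 1200 = 1200
  container 3: 1100 + 400 = 1500
  container 4: 1000 + 500 = 1500
  container 5: 1000 + 500 = 1500
  container 6: 800 + 500 = 1300
  container 7: 400 = 400
No arrangement into 6 containers stays within capacity, so 7 is optimal.

7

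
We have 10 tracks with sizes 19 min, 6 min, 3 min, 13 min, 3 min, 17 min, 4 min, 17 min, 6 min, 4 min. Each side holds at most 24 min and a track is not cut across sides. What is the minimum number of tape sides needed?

4

Total = 19 + 17 + 17 + 13 + 6 + 6 + 4 + 4 + 3 + 3 = 92 min.
Lower bound: ⌈92/24⌉ = 4 tape sides.
A packing using 4 tape sides:
  side 1: 19 + 4 = 23
  side 2: 17 + 6 = 23
  side 3: 17 + 6 = 23
  side 4: 13 + 4 + 3 + 3 = 23
This matches the lower bound, so 4 is optimal.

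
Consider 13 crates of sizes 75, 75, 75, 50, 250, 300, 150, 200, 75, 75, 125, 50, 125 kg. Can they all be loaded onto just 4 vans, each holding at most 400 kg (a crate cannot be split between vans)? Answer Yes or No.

Total = 1625 kg; ⌈1625/400⌉ = 5.
At least 5 vans are required, but only 4 are allowed.

No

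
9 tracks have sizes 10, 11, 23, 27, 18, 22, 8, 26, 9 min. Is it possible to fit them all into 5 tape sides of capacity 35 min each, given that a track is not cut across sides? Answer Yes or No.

Yes

A valid assignment using 5 tape sides:
  side 1: 27 + 8 = 35
  side 2: 26 + 9 = 35
  side 3: 23 + 11 = 34
  side 4: 22 + 10 = 32
  side 5: 18 = 18
Every load is within 35 min, so 5 tape sides suffice.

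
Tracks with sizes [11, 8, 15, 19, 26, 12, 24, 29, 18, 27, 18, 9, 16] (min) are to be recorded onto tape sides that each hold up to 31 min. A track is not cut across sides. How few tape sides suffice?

9

Total = 29 + 27 + 26 + 24 + 19 + 18 + 18 + 16 + 15 + 12 + 11 + 9 + 8 = 232 min.
Lower bound: ⌈232/31⌉ = 8 tape sides.
A packing using 9 tape sides:
  side 1: 29 = 29
  side 2: 27 = 27
  side 3: 26 = 26
  side 4: 24 = 24
  side 5: 19 + 12 = 31
  side 6: 18 + 11 = 29
  side 7: 18 + 9 = 27
  side 8: 16 + 15 = 31
  side 9: 8 = 8
No arrangement into 8 tape sides stays within capacity, so 9 is optimal.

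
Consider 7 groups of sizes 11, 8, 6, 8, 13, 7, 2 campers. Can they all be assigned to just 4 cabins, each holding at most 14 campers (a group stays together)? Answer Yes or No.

Total = 55 campers; ⌈55/14⌉ = 4.
The bound of 4 does not rule out 4, but exhaustive search shows no assignment into 4 cabins of capacity 14 campers exists — the minimum is 5.

No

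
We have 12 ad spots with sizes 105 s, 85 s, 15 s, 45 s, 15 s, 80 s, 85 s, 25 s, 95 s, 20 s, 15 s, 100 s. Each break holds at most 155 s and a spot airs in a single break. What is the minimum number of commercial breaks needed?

Total = 105 + 100 + 95 + 85 + 85 + 80 + 45 + 25 + 20 + 15 + 15 + 15 = 685 s.
Lower bound: ⌈685/155⌉ = 5 commercial breaks.
Also, 6 ad spots each exceed 155/2 s, and no two of those can share a break, so at least 6 commercial breaks are needed.
A packing using 6 commercial breaks:
  break 1: 105 + 45 = 150
  break 2: 100 + 25 + 20 = 145
  break 3: 95 + 15 + 15 + 15 = 140
  break 4: 85 = 85
  break 5: 85 = 85
  break 6: 80 = 80
This matches the lower bound, so 6 is optimal.

6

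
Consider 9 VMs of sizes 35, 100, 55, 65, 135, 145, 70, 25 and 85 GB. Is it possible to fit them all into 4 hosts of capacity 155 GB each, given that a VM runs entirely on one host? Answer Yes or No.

No

Total = 715 GB; ⌈715/155⌉ = 5.
At least 5 hosts are required, but only 4 are allowed.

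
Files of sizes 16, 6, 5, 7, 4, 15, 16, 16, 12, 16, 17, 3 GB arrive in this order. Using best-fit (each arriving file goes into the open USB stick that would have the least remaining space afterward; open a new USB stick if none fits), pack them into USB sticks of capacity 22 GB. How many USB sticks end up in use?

  16 → USB stick 1 (new)  [load 16/22]
  6 → USB stick 1  [load 22/22]
  5 → USB stick 2 (new)  [load 5/22]
  7 → USB stick 2  [load 12/22]
  4 → USB stick 2  [load 16/22]
  15 → USB stick 3 (new)  [load 15/22]
  16 → USB stick 4 (new)  [load 16/22]
  16 → USB stick 5 (new)  [load 16/22]
  12 → USB stick 6 (new)  [load 12/22]
  16 → USB stick 7 (new)  [load 16/22]
  17 → USB stick 8 (new)  [load 17/22]
  3 → USB stick 8  [load 20/22]
8 USB sticks opened.

8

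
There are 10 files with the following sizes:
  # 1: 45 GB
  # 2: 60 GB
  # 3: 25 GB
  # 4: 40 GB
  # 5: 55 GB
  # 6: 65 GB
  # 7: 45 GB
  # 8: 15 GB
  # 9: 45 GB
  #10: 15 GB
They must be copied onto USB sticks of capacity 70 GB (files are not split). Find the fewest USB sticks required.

Total = 65 + 60 + 55 + 45 + 45 + 45 + 40 + 25 + 15 + 15 = 410 GB.
Lower bound: ⌈410/70⌉ = 6 USB sticks.
Also, 7 files each exceed 35 GB, and no two of those can share a USB stick, so at least 7 USB sticks are needed.
A packing using 7 USB sticks:
  USB stick 1: 65 = 65
  USB stick 2: 60 = 60
  USB stick 3: 55 + 15 = 70
  USB stick 4: 45 + 25 = 70
  USB stick 5: 45 + 15 = 60
  USB stick 6: 45 = 45
  USB stick 7: 40 = 40
This matches the lower bound, so 7 is optimal.

7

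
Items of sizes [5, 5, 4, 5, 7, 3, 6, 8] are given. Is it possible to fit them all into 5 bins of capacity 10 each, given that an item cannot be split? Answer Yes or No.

Yes

A valid assignment using 5 bins:
  bin 1: 8 = 8
  bin 2: 7 + 3 = 10
  bin 3: 6 + 4 = 10
  bin 4: 5 + 5 = 10
  bin 5: 5 = 5
Every load is within 10, so 5 bins suffice.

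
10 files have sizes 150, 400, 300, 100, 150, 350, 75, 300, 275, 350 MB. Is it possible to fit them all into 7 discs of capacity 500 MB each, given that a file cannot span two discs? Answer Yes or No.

Yes

A valid assignment using 6 discs:
  disc 1: 400 + 100 = 500
  disc 2: 350 + 150 = 500
  disc 3: 350 + 150 = 500
  disc 4: 300 + 75 = 375
  disc 5: 300 = 300
  disc 6: 275 = 275
That uses only 6 ≤ 7, so 7 discs are enough.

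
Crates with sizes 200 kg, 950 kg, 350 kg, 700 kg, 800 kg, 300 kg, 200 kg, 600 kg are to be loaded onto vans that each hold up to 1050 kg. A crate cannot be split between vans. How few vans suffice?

5

Total = 950 + 800 + 700 + 600 + 350 + 300 + 200 + 200 = 4100 kg.
Lower bound: ⌈4100/1050⌉ = 4 vans.
A packing using 5 vans:
  van 1: 950 = 950
  van 2: 800 + 200 = 1000
  van 3: 700 + 350 = 1050
  van 4: 600 + 300 = 900
  van 5: 200 = 200
No arrangement into 4 vans stays within capacity, so 5 is optimal.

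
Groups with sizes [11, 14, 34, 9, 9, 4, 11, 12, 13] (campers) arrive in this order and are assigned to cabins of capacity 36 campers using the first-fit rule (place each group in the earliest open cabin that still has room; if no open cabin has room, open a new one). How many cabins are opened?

4

  11 → cabin 1 (new)  [load 11/36]
  14 → cabin 1  [load 25/36]
  34 → cabin 2 (new)  [load 34/36]
  9 → cabin 1  [load 34/36]
  9 → cabin 3 (new)  [load 9/36]
  4 → cabin 3  [load 13/36]
  11 → cabin 3  [load 24/36]
  12 → cabin 3  [load 36/36]
  13 → cabin 4 (new)  [load 13/36]
4 cabins opened.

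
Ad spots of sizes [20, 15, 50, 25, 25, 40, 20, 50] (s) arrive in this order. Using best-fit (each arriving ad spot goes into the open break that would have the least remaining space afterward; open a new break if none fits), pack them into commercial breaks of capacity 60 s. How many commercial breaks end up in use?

5

  20 → break 1 (new)  [load 20/60]
  15 → break 1  [load 35/60]
  50 → break 2 (new)  [load 50/60]
  25 → break 1  [load 60/60]
  25 → break 3 (new)  [load 25/60]
  40 → break 4 (new)  [load 40/60]
  20 → break 4  [load 60/60]
  50 → break 5 (new)  [load 50/60]
5 commercial breaks opened.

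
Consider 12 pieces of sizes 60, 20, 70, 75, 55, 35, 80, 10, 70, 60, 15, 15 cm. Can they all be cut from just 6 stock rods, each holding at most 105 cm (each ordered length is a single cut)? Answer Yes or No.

Total = 565 cm; ⌈565/105⌉ = 6.
7 pieces each exceed half the capacity and cannot share a stock rod, forcing at least 7 stock rods.
At least 7 stock rods are required, but only 6 are allowed.

No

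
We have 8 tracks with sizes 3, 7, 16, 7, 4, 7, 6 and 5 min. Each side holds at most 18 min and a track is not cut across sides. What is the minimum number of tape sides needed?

Total = 16 + 7 + 7 + 7 + 6 + 5 + 4 + 3 = 55 min.
Lower bound: ⌈55/18⌉ = 4 tape sides.
A packing using 4 tape sides:
  side 1: 16 = 16
  side 2: 7 + 7 + 4 = 18
  side 3: 7 + 6 + 5 = 18
  side 4: 3 = 3
This matches the lower bound, so 4 is optimal.

4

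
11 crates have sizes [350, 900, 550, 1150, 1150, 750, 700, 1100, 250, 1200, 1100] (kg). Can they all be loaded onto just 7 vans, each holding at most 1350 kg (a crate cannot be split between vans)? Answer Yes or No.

Total = 9200 kg; ⌈9200/1350⌉ = 7.
8 crates each exceed half the capacity and cannot share a van, forcing at least 8 vans.
At least 8 vans are required, but only 7 are allowed.

No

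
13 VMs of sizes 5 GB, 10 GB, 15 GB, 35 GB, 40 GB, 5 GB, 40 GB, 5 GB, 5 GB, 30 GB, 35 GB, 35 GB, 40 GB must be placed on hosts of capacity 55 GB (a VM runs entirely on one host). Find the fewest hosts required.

7

Total = 40 + 40 + 40 + 35 + 35 + 35 + 30 + 15 + 10 + 5 + 5 + 5 + 5 = 300 GB.
Lower bound: ⌈300/55⌉ = 6 hosts.
Also, 7 VMs each exceed 55/2 GB, and no two of those can share a host, so at least 7 hosts are needed.
A packing using 7 hosts:
  host 1: 40 + 15 = 55
  host 2: 40 + 10 + 5 = 55
  host 3: 40 + 5 + 5 + 5 = 55
  host 4: 35 = 35
  host 5: 35 = 35
  host 6: 35 = 35
  host 7: 30 = 30
This matches the lower bound, so 7 is optimal.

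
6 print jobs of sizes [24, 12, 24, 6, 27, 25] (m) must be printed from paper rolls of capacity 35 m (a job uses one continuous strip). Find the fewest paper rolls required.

5

Total = 27 + 25 + 24 + 24 + 12 + 6 = 118 m.
Lower bound: ⌈118/35⌉ = 4 paper rolls.
A packing using 5 paper rolls:
  roll 1: 27 + 6 = 33
  roll 2: 25 = 25
  roll 3: 24 = 24
  roll 4: 24 = 24
  roll 5: 12 = 12
No arrangement into 4 paper rolls stays within capacity, so 5 is optimal.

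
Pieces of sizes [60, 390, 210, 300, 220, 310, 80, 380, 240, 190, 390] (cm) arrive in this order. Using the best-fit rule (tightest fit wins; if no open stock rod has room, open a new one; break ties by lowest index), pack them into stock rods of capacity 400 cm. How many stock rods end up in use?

9

  60 → stock rod 1 (new)  [load 60/400]
  390 → stock rod 2 (new)  [load 390/400]
  210 → stock rod 1  [load 270/400]
  300 → stock rod 3 (new)  [load 300/400]
  220 → stock rod 4 (new)  [load 220/400]
  310 → stock rod 5 (new)  [load 310/400]
  80 → stock rod 5  [load 390/400]
  380 → stock rod 6 (new)  [load 380/400]
  240 → stock rod 7 (new)  [load 240/400]
  190 → stock rod 8 (new)  [load 190/400]
  390 → stock rod 9 (new)  [load 390/400]
9 stock rods opened.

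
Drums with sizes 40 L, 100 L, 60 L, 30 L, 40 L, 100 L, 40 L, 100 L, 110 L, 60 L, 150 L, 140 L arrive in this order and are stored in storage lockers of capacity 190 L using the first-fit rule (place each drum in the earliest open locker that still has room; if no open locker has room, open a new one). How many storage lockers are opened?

7

  40 → locker 1 (new)  [load 40/190]
  100 → locker 1  [load 140/190]
  60 → locker 2 (new)  [load 60/190]
  30 → locker 1  [load 170/190]
  40 → locker 2  [load 100/190]
  100 → locker 3 (new)  [load 100/190]
  40 → locker 2  [load 140/190]
  100 → locker 4 (new)  [load 100/190]
  110 → locker 5 (new)  [load 110/190]
  60 → locker 3  [load 160/190]
  150 → locker 6 (new)  [load 150/190]
  140 → locker 7 (new)  [load 140/190]
7 storage lockers opened.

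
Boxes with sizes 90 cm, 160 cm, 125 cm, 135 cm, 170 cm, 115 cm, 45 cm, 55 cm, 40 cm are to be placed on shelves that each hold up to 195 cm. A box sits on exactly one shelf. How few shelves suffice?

Total = 170 + 160 + 135 + 125 + 115 + 90 + 55 + 45 + 40 = 935 cm.
Lower bound: ⌈935/195⌉ = 5 shelves.
A packing using 6 shelves:
  shelf 1: 170 = 170
  shelf 2: 160 = 160
  shelf 3: 135 + 55 = 190
  shelf 4: 125 + 45 = 170
  shelf 5: 115 + 40 = 155
  shelf 6: 90 = 90
No arrangement into 5 shelves stays within capacity, so 6 is optimal.

6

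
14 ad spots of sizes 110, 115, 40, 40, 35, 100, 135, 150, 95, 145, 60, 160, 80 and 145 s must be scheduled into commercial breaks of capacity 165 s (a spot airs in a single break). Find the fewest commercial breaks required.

Total = 160 + 150 + 145 + 145 + 135 + 115 + 110 + 100 + 95 + 80 + 60 + 40 + 40 + 35 = 1410 s.
Lower bound: ⌈1410/165⌉ = 9 commercial breaks.
A packing using 10 commercial breaks:
  break 1: 160 = 160
  break 2: 150 = 150
  break 3: 145 = 145
  break 4: 145 = 145
  break 5: 135 = 135
  break 6: 115 + 40 = 155
  break 7: 110 + 40 = 150
  break 8: 100 + 60 = 160
  break 9: 95 + 35 = 130
  break 10: 80 = 80
No arrangement into 9 commercial breaks stays within capacity, so 10 is optimal.

10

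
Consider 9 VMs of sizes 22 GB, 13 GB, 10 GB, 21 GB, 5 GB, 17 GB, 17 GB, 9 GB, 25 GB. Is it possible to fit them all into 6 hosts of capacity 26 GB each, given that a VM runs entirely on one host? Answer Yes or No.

A valid assignment using 6 hosts:
  host 1: 25 = 25
  host 2: 22 = 22
  host 3: 21 + 5 = 26
  host 4: 17 + 9 = 26
  host 5: 17 = 17
  host 6: 13 + 10 = 23
Every load is within 26 GB, so 6 hosts suffice.

Yes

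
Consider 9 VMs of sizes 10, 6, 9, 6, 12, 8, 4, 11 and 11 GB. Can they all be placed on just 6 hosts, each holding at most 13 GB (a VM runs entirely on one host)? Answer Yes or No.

No

Total = 77 GB; ⌈77/13⌉ = 6.
The bound of 6 does not rule out 6, but exhaustive search shows no assignment into 6 hosts of capacity 13 GB exists — the minimum is 7.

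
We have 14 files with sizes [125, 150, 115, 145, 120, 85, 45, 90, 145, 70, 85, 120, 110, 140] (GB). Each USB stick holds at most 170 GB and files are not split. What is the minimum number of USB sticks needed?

11

Total = 150 + 145 + 145 + 140 + 125 + 120 + 120 + 115 + 110 + 90 + 85 + 85 + 70 + 45 = 1545 GB.
Lower bound: ⌈1545/170⌉ = 10 USB sticks.
A packing using 11 USB sticks:
  USB stick 1: 150 = 150
  USB stick 2: 145 = 145
  USB stick 3: 145 = 145
  USB stick 4: 140 = 140
  USB stick 5: 125 + 45 = 170
  USB stick 6: 120 = 120
  USB stick 7: 120 = 120
  USB stick 8: 115 = 115
  USB stick 9: 110 = 110
  USB stick 10: 90 + 70 = 160
  USB stick 11: 85 + 85 = 170
No arrangement into 10 USB sticks stays within capacity, so 11 is optimal.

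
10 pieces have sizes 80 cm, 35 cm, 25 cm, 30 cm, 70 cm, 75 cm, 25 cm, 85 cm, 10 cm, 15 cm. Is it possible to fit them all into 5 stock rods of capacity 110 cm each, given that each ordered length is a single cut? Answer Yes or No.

A valid assignment using 5 stock rods:
  stock rod 1: 85 + 25 = 110
  stock rod 2: 80 + 30 = 110
  stock rod 3: 75 + 35 = 110
  stock rod 4: 70 + 25 + 15 = 110
  stock rod 5: 10 = 10
Every load is within 110 cm, so 5 stock rods suffice.

Yes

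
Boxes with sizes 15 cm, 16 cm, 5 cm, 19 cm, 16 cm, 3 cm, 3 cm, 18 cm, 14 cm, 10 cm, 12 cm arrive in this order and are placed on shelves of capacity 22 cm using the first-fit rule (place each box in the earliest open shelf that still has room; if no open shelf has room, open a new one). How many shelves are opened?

  15 → shelf 1 (new)  [load 15/22]
  16 → shelf 2 (new)  [load 16/22]
  5 → shelf 1  [load 20/22]
  19 → shelf 3 (new)  [load 19/22]
  16 → shelf 4 (new)  [load 16/22]
  3 → shelf 2  [load 19/22]
  3 → shelf 2  [load 22/22]
  18 → shelf 5 (new)  [load 18/22]
  14 → shelf 6 (new)  [load 14/22]
  10 → shelf 7 (new)  [load 10/22]
  12 → shelf 7  [load 22/22]
7 shelves opened.

7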